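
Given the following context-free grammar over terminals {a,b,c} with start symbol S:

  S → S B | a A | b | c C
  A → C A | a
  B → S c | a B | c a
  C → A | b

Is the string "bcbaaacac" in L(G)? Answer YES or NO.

CNF form of G:
  S -> S B | T0 C | T1 A | b
  A -> C A | a
  B -> S T0 | T0 T1 | T1 B
  C -> C A | a | b
  T0 -> c
  T1 -> a

CYK table (by increasing span):
  T[0,0] 'b' = {C,S}
  T[1,1] 'c' = {T0}  orig:{}
  T[2,2] 'b' = {C,S}
  T[3,3] 'a' = {A,C,T1}  orig:{A,C}
  T[4,4] 'a' = {A,C,T1}  orig:{A,C}
  T[5,5] 'a' = {A,C,T1}  orig:{A,C}
  T[6,6] 'c' = {T0}  orig:{}
  T[7,7] 'a' = {A,C,T1}  orig:{A,C}
  T[8,8] 'c' = {T0}  orig:{}
  T[0,1] 'bc' = {B}
  T[1,2] 'cb' = {S}
  T[2,3] 'ba' = {A,C}
  T[3,4] 'aa' = {A,C,S}
  T[4,5] 'aa' = {A,C,S}
  T[5,6] 'ac' = ∅
  T[6,7] 'ca' = {B,S}
  T[7,8] 'ac' = ∅
  T[0,2] 'bcb' = ∅
  T[1,3] 'cba' = {S}
  T[2,4] 'baa' = {A,C}
  T[3,5] 'aaa' = {A,C,S}
  T[4,6] 'aac' = {B}
  T[5,7] 'aca' = {B}
  T[6,8] 'cac' = {B}
  T[0,3] 'bcba' = ∅
  T[1,4] 'cbaa' = {S}
  T[2,5] 'baaa' = {A,C}
  T[3,6] 'aaac' = {B}
  T[4,7] 'aaca' = {B,S}
  T[5,8] 'acac' = {B}
  T[0,4] 'bcbaa' = ∅
  T[1,5] 'cbaaa' = {S}
  T[2,6] 'baaac' = {S}
  T[3,7] 'aaaca' = {B,S}
  T[4,8] 'aacac' = {B,S}
  T[0,5] 'bcbaaa' = ∅
  T[1,6] 'cbaaac' = {B,S}
  T[2,7] 'baaaca' = {S}
  T[3,8] 'aaacac' = {B,S}
  T[0,6] 'bcbaaac' = {S}
  T[1,7] 'cbaaaca' = {S}
  T[2,8] 'baaacac' = {B,S}
  T[0,7] 'bcbaaaca' = ∅
  T[1,8] 'cbaaacac' = {B,S}
  T[0,8] 'bcbaaacac' = {S}

S ∈ T[0,8] ⇒ YES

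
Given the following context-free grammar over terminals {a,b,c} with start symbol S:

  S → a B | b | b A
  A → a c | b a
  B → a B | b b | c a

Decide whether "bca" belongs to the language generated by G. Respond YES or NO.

Convert to CNF:
  S -> T0 B | T2 A | b
  A -> T0 T1 | T2 T0
  B -> T0 B | T1 T0 | T2 T2
  T0 -> a
  T1 -> c
  T2 -> b

CYK fill:
  [0..0]={S,T2}  "b"  orig:{S}
  [1..1]={T1}  "c"  orig:{}
  [2..2]={T0}  "a"  orig:{}
  [0..1]=∅  "bc"
  [1..2]={B}  "ca"
  [0..2]=∅  "bca"

S ∉ T[0,2] ⇒ NO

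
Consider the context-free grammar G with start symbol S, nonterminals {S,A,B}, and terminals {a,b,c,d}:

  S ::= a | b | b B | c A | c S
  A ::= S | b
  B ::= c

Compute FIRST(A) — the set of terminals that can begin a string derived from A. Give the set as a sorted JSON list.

Compute FIRST by fixpoint:
iter 1:
  A via A→b: +{b}
  B via B→c: +{c}
  S via S→a: +{a}
  S via S→b: +{b}
  S via S→c A: +{c}
  FIRST[S]={a,b,c}  FIRST[A]={b}  FIRST[B]={c}
iter 2:
  A via A→S: +{a,c}
  FIRST[S]={a,b,c}  FIRST[A]={a,b,c}  FIRST[B]={c}
iter 3: (no change)
  FIRST[S]={a,b,c}  FIRST[A]={a,b,c}  FIRST[B]={c}

FIRST(A) = ["a", "b", "c"]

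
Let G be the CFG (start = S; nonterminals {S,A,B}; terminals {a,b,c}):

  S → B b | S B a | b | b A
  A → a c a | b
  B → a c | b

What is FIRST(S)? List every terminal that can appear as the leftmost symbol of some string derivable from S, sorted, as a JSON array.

FIRST iteration:
round 1:
  A via A→a c a: +{a}
  A via A→b: +{b}
  B via B→a c: +{a}
  B via B→b: +{b}
  S via S→B b: +{a,b}
  S: {a,b}  A: {a,b}  B: {a,b}
round 2: (no change)
  S: {a,b}  A: {a,b}  B: {a,b}

FIRST(S) = ["a", "b"]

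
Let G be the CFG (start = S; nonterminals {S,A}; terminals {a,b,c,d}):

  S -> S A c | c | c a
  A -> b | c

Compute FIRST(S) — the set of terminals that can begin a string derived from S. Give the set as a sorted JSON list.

FIRST iteration:
round 1:
  A via A→b: +{b}
  A via A→c: +{c}
  S via S→c: +{c}
  S: {c}  A: {b,c}
round 2: (stable)
  S: {c}  A: {b,c}

FIRST(S) = ["c"]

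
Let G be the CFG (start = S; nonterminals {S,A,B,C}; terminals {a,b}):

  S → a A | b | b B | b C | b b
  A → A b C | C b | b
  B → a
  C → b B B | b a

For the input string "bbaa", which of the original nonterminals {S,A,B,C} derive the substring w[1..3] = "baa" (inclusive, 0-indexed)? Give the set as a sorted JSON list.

Convert to CNF:
  S -> T0 B | T0 C | T0 T0 | T1 A | b
  A -> A X2 | C T0 | b
  B -> a
  C -> T0 T1 | T0 X3
  T0 -> b
  T1 -> a
  X2 -> T0 C
  X3 -> B B

Fill CYK table bottom-up (cells [i..j] with 1 ≤ i ≤ j ≤ 3 only):
  [1..1]={A,S,T0}  "b"  orig:{A,S}
  [2..2]={B,T1}  "a"  orig:{B}
  [3..3]={B,T1}  "a"  orig:{B}
  [1..2]={C,S}  "ba"
  [2..3]={X3}  "aa"  orig:{}
  [1..3]={C}  "baa"

Original NTs in T[1,3] deriving "baa": ["C"]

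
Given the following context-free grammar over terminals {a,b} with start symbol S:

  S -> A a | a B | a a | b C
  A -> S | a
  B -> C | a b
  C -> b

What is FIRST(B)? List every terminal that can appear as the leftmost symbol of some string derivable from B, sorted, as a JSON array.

FIRST sets, iterate to fixpoint:
round 1:
  A via A→a: +{a}
  B via B→a b: +{a}
  C via C→b: +{b}
  S via S→A a: +{a}
  S via S→b C: +{b}
  FIRST(S)={a,b}  FIRST(A)={a}  FIRST(B)={a}  FIRST(C)={b}
round 2:
  A via A→S: +{b}
  B via B→C: +{b}
  FIRST(S)={a,b}  FIRST(A)={a,b}  FIRST(B)={a,b}  FIRST(C)={b}
round 3: (no change)
  FIRST(S)={a,b}  FIRST(A)={a,b}  FIRST(B)={a,b}  FIRST(C)={b}

FIRST(B) = ["a", "b"]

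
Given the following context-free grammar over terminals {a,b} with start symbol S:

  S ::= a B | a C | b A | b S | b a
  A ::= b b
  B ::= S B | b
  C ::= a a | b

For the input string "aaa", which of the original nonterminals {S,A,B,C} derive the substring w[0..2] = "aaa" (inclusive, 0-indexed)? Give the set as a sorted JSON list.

Convert to CNF:
  S -> T0 A | T0 S | T0 T1 | T1 B | T1 C
  A -> T0 T0
  B -> S B | b
  C -> T1 T1 | b
  T0 -> b
  T1 -> a

Fill CYK table bottom-up, restricted to cells inside w[0..2]:
  [0..0]={T1}  "a"  orig:{}
  [1..1]={T1}  "a"  orig:{}
  [2..2]={T1}  "a"  orig:{}
  [0..1]={C}  "aa"
  [1..2]={C}  "aa"
  [0..2]={S}  "aaa"

Original NTs in T[0,2] deriving "aaa": ["S"]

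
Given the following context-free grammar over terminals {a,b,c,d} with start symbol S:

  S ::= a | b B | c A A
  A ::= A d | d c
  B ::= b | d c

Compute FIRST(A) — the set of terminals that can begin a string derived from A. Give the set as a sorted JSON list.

FIRST sets, iterate to fixpoint:
[1]
  A via A→d c: +{d}
  B via B→b: +{b}
  B via B→d c: +{d}
  S via S→a: +{a}
  S via S→b B: +{b}
  S via S→c A A: +{c}
  S: {a,b,c}  A: {d}  B: {b,d}
[2] — fixpoint
  S: {a,b,c}  A: {d}  B: {b,d}

FIRST(A) = ["d"]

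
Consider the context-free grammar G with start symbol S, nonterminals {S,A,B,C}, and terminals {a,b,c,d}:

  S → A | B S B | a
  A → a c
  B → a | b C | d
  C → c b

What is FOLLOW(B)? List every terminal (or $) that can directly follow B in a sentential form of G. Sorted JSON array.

Compute FIRST by fixpoint:
round 1:
  A via A→a c: +{a}
  B via B→a: +{a}
  B via B→b C: +{b}
  B via B→d: +{d}
  C via C→c b: +{c}
  S via S→A: +{a}
  S via S→B S B: +{b,d}
  FIRST(S)={a,b,d}  FIRST(A)={a}  FIRST(B)={a,b,d}  FIRST(C)={c}
round 2: (no change)
  FIRST(S)={a,b,d}  FIRST(A)={a}  FIRST(B)={a,b,d}  FIRST(C)={c}

Compute FOLLOW by fixpoint:
initialize: $ ∈ FOLLOW(S)
[1]
  S→A: FOLLOW(A) ⊇ FOLLOW(S) ⊇ {$}; new: +{$}
  S→B S B: FOLLOW(B) ⊇ FIRST(S) = {a,b,d}; new: +{a,b,d}
  S→B S B: FOLLOW(S) ⊇ FIRST(B) = {a,b,d}; new: +{a,b,d}
  S→B S B: FOLLOW(B) ⊇ FOLLOW(S) ⊇ {$,a,b,d}; new: +{$}
  FOLLOW(S)={$,a,b,d}  FOLLOW(A)={$}  FOLLOW(B)={$,a,b,d}  FOLLOW(C)={}
[2]
  B→b C: FOLLOW(C) ⊇ FOLLOW(B) ⊇ {$,a,b,d}; new: +{$,a,b,d}
  S→A: FOLLOW(A) ⊇ FOLLOW(S) ⊇ {$,a,b,d}; new: +{a,b,d}
  FOLLOW(S)={$,a,b,d}  FOLLOW(A)={$,a,b,d}  FOLLOW(B)={$,a,b,d}  FOLLOW(C)={$,a,b,d}
[3] (no change)
  FOLLOW(S)={$,a,b,d}  FOLLOW(A)={$,a,b,d}  FOLLOW(B)={$,a,b,d}  FOLLOW(C)={$,a,b,d}

FOLLOW(B) = ["$", "a", "b", "d"]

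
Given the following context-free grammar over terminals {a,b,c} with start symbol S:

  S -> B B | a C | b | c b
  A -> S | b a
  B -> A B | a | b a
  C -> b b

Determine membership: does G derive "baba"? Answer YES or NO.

CNF form of G:
  S -> B B | T0 C | T2 T1 | b
  A -> B B | T0 C | T1 T0 | T2 T1 | b
  B -> A B | T1 T0 | a
  C -> T1 T1
  T0 -> a
  T1 -> b
  T2 -> c

CYK table (by increasing span):
  [0..0]={A,S,T1}  "b"  orig:{A,S}
  [1..1]={B,T0}  "a"  orig:{B}
  [2..2]={A,S,T1}  "b"  orig:{A,S}
  [3..3]={B,T0}  "a"  orig:{B}
  [0..1]={A,B}  "ba"
  [1..2]=∅  "ab"
  [2..3]={A,B}  "ba"
  [0..2]=∅  "bab"
  [1..3]={A,S}  "aba"
  [0..3]={A,B,S}  "baba"

S ∈ T[0,3] ⇒ YES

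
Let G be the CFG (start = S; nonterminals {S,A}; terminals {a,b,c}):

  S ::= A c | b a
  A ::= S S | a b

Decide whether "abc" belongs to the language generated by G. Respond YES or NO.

Convert to CNF:
  S -> A T2 | T1 T0
  A -> S S | T0 T1
  T0 -> a
  T1 -> b
  T2 -> c

CYK table (by increasing span):
  cell(0,0) a: {T0}  orig:{}
  cell(1,1) b: {T1}  orig:{}
  cell(2,2) c: {T2}  orig:{}
  cell(0,1) ab: {A}
  cell(1,2) bc: ∅
  cell(0,2) abc: {S}

S ∈ T[0,2] ⇒ YES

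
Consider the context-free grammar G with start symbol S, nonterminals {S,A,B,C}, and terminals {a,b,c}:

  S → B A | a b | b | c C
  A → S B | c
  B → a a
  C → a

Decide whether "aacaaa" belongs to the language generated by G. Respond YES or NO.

Convert to CNF:
  S -> B A | T0 T1 | T2 C | b
  A -> S B | c
  B -> T0 T0
  C -> a
  T0 -> a
  T1 -> b
  T2 -> c

CYK fill:
  T[0,0] 'a' = {C,T0}  orig:{C}
  T[1,1] 'a' = {C,T0}  orig:{C}
  T[2,2] 'c' = {A,T2}  orig:{A}
  T[3,3] 'a' = {C,T0}  orig:{C}
  T[4,4] 'a' = {C,T0}  orig:{C}
  T[5,5] 'a' = {C,T0}  orig:{C}
  T[0,1] 'aa' = {B}
  T[1,2] 'ac' = ∅
  T[2,3] 'ca' = {S}
  T[3,4] 'aa' = {B}
  T[4,5] 'aa' = {B}
  T[0,2] 'aac' = {S}
  T[1,3] 'aca' = ∅
  T[2,4] 'caa' = ∅
  T[3,5] 'aaa' = ∅
  T[0,3] 'aaca' = ∅
  T[1,4] 'acaa' = ∅
  T[2,5] 'caaa' = {A}
  T[0,4] 'aacaa' = {A}
  T[1,5] 'acaaa' = ∅
  T[0,5] 'aacaaa' = {S}

S ∈ T[0,5] ⇒ YES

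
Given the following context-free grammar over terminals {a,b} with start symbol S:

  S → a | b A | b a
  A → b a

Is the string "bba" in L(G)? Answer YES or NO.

Convert to CNF:
  S -> T0 A | T0 T1 | a
  A -> T0 T1
  T0 -> b
  T1 -> a

Fill CYK table bottom-up:
  [0..0]={T0}  "b"  orig:{}
  [1..1]={T0}  "b"  orig:{}
  [2..2]={S,T1}  "a"  orig:{S}
  [0..1]=∅  "bb"
  [1..2]={A,S}  "ba"
  [0..2]={S}  "bba"

S ∈ T[0,2] ⇒ YES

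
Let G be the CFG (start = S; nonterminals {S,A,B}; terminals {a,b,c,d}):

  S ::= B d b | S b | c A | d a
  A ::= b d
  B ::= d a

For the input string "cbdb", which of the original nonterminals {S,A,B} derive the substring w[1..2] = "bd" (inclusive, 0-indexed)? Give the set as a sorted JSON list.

Convert to CNF:
  S -> B X4 | S T0 | T1 T2 | T3 A
  A -> T0 T1
  B -> T1 T2
  T0 -> b
  T1 -> d
  T2 -> a
  T3 -> c
  X4 -> T1 T0

Fill CYK table bottom-up — only the sub-triangle for w[1..2]:
  T[1,1] 'b' = {T0}  orig:{}
  T[2,2] 'd' = {T1}  orig:{}
  T[1,2] 'bd' = {A}

Original NTs in T[1,2] deriving "bd": ["A"]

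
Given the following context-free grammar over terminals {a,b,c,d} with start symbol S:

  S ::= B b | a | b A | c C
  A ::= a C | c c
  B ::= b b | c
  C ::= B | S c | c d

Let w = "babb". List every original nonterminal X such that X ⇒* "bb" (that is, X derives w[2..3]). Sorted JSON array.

CNF form of G:
  S -> B T2 | T1 C | T2 A | a
  A -> T0 C | T1 T1
  B -> T2 T2 | c
  C -> S T1 | T1 T3 | T2 T2 | c
  T0 -> a
  T1 -> c
  T2 -> b
  T3 -> d

CYK fill — only the sub-triangle for w[2..3]:
  T[2,2] 'b' = {T2}  orig:{}
  T[3,3] 'b' = {T2}  orig:{}
  T[2,3] 'bb' = {B,C}

Original NTs in T[2,3] deriving "bb": ["B", "C"]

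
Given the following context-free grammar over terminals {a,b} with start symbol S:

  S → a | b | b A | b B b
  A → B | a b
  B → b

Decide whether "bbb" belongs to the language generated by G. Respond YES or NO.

Convert to CNF:
  S -> T1 A | T1 X2 | a | b
  A -> T0 T1 | b
  B -> b
  T0 -> a
  T1 -> b
  X2 -> B T1

CYK table (by increasing span):
  cell(0,0) b: {A,B,S,T1}  orig:{A,B,S}
  cell(1,1) b: {A,B,S,T1}  orig:{A,B,S}
  cell(2,2) b: {A,B,S,T1}  orig:{A,B,S}
  cell(0,1) bb: {S,X2}  orig:{S}
  cell(1,2) bb: {S,X2}  orig:{S}
  cell(0,2) bbb: {S}

S ∈ T[0,2] ⇒ YES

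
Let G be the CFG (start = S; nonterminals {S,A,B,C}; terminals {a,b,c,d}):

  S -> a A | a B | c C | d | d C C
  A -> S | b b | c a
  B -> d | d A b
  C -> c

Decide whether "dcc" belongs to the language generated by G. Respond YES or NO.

Convert to CNF:
  S -> T0 A | T0 B | T2 C | T3 X6 | d
  A -> T0 A | T0 B | T1 T1 | T2 C | T2 T0 | T3 X4 | d
  B -> T3 X5 | d
  C -> c
  T0 -> a
  T1 -> b
  T2 -> c
  T3 -> d
  X4 -> C C
  X5 -> A T1
  X6 -> C C

CYK fill:
  [0..0]={A,B,S,T3}  "d"  orig:{A,B,S}
  [1..1]={C,T2}  "c"  orig:{C}
  [2..2]={C,T2}  "c"  orig:{C}
  [0..1]=∅  "dc"
  [1..2]={A,S,X4,X6}  "cc"  orig:{A,S}
  [0..2]={A,S}  "dcc"

S ∈ T[0,2] ⇒ YES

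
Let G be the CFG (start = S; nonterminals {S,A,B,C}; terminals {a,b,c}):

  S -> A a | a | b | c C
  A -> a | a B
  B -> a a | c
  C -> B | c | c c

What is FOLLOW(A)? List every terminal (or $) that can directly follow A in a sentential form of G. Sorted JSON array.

Compute FIRST by fixpoint:
iter 1:
  A via A→a: +{a}
  B via B→a a: +{a}
  B via B→c: +{c}
  C via C→B: +{a,c}
  S via S→A a: +{a}
  S via S→b: +{b}
  S via S→c C: +{c}
  FIRST[S]={a,b,c}  FIRST[A]={a}  FIRST[B]={a,c}  FIRST[C]={a,c}
iter 2: (no change)
  FIRST[S]={a,b,c}  FIRST[A]={a}  FIRST[B]={a,c}  FIRST[C]={a,c}

FOLLOW sets:
initialize: $ ∈ FOLLOW(S)
round 1:
  S→A a: FOLLOW(A) ⊇ FIRST(a) = {a}; new: +{a}
  S→c C: FOLLOW(C) ⊇ FOLLOW(S) ⊇ {$}; new: +{$}
  FOLLOW(S)={$}  FOLLOW(A)={a}  FOLLOW(B)={}  FOLLOW(C)={$}
round 2:
  A→a B: FOLLOW(B) ⊇ FOLLOW(A) ⊇ {a}; new: +{a}
  C→B: FOLLOW(B) ⊇ FOLLOW(C) ⊇ {$}; new: +{$}
  FOLLOW(S)={$}  FOLLOW(A)={a}  FOLLOW(B)={$,a}  FOLLOW(C)={$}
round 3: done
  FOLLOW(S)={$}  FOLLOW(A)={a}  FOLLOW(B)={$,a}  FOLLOW(C)={$}

FOLLOW(A) = ["a"]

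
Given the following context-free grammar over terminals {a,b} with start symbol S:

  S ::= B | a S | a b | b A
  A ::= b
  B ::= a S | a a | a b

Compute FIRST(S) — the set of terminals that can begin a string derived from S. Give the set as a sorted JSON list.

FIRST sets, iterate to fixpoint:
round 1:
  A via A→b: +{b}
  B via B→a S: +{a}
  S via S→B: +{a}
  S via S→b A: +{b}
  S: {a,b}  A: {b}  B: {a}
round 2: (no change)
  S: {a,b}  A: {b}  B: {a}

FIRST(S) = ["a", "b"]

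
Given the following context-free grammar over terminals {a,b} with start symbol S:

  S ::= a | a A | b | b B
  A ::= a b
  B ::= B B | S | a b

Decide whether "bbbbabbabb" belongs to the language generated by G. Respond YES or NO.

CNF form of G:
  S -> T0 A | T1 B | a | b
  A -> T0 T1
  B -> B B | T0 A | T0 T1 | T1 B | a | b
  T0 -> a
  T1 -> b

CYK fill:
  cell(0,0) b: {B,S,T1}  orig:{B,S}
  cell(1,1) b: {B,S,T1}  orig:{B,S}
  cell(2,2) b: {B,S,T1}  orig:{B,S}
  cell(3,3) b: {B,S,T1}  orig:{B,S}
  cell(4,4) a: {B,S,T0}  orig:{B,S}
  cell(5,5) b: {B,S,T1}  orig:{B,S}
  cell(6,6) b: {B,S,T1}  orig:{B,S}
  cell(7,7) a: {B,S,T0}  orig:{B,S}
  cell(8,8) b: {B,S,T1}  orig:{B,S}
  cell(9,9) b: {B,S,T1}  orig:{B,S}
  cell(0,1) bb: {B,S}
  cell(1,2) bb: {B,S}
  cell(2,3) bb: {B,S}
  cell(3,4) ba: {B,S}
  cell(4,5) ab: {A,B}
  cell(5,6) bb: {B,S}
  cell(6,7) ba: {B,S}
  cell(7,8) ab: {A,B}
  cell(8,9) bb: {B,S}
  cell(0,2) bbb: {B,S}
  cell(1,3) bbb: {B,S}
  cell(2,4) bba: {B,S}
  cell(3,5) bab: {B,S}
  cell(4,6) abb: {B}
  cell(5,7) bba: {B,S}
  cell(6,8) bab: {B,S}
  cell(7,9) abb: {B}
  cell(0,3) bbbb: {B,S}
  cell(1,4) bbba: {B,S}
  cell(2,5) bbab: {B,S}
  cell(3,6) babb: {B,S}
  cell(4,7) abba: {B}
  cell(5,8) bbab: {B,S}
  cell(6,9) babb: {B,S}
  cell(0,4) bbbba: {B,S}
  cell(1,5) bbbab: {B,S}
  cell(2,6) bbabb: {B,S}
  cell(3,7) babba: {B,S}
  cell(4,8) abbab: {B}
  cell(5,9) bbabb: {B,S}
  cell(0,5) bbbbab: {B,S}
  cell(1,6) bbbabb: {B,S}
  cell(2,7) bbabba: {B,S}
  cell(3,8) babbab: {B,S}
  cell(4,9) abbabb: {B}
  cell(0,6) bbbbabb: {B,S}
  cell(1,7) bbbabba: {B,S}
  cell(2,8) bbabbab: {B,S}
  cell(3,9) babbabb: {B,S}
  cell(0,7) bbbbabba: {B,S}
  cell(1,8) bbbabbab: {B,S}
  cell(2,9) bbabbabb: {B,S}
  cell(0,8) bbbbabbab: {B,S}
  cell(1,9) bbbabbabb: {B,S}
  cell(0,9) bbbbabbabb: {B,S}

S ∈ T[0,9] ⇒ YES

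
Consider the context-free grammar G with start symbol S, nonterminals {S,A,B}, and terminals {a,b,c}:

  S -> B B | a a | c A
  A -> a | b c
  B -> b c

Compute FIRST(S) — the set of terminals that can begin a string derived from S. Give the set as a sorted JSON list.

FIRST sets, iterate to fixpoint:
[1]
  A via A→a: +{a}
  A via A→b c: +{b}
  B via B→b c: +{b}
  S via S→B B: +{b}
  S via S→a a: +{a}
  S via S→c A: +{c}
  S: {a,b,c}  A: {a,b}  B: {b}
[2] done
  S: {a,b,c}  A: {a,b}  B: {b}

FIRST(S) = ["a", "b", "c"]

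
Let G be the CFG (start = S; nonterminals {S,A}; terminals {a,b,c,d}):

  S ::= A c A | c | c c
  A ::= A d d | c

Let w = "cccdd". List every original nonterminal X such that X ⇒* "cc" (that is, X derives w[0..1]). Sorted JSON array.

Convert to CNF:
  S -> A X3 | T1 T1 | c
  A -> A X2 | c
  T0 -> d
  T1 -> c
  X2 -> T0 T0
  X3 -> T1 A

CYK fill — only the sub-triangle for w[0..1]:
  T[0,0] 'c' = {A,S,T1}  orig:{A,S}
  T[1,1] 'c' = {A,S,T1}  orig:{A,S}
  T[0,1] 'cc' = {S,X3}  orig:{S}

Original NTs in T[0,1] deriving "cc": ["S"]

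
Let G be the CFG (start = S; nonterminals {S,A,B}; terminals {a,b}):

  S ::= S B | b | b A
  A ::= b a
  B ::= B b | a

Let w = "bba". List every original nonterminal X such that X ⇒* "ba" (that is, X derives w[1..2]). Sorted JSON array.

CNF form of G:
  S -> S B | T0 A | b
  A -> T0 T1
  B -> B T0 | a
  T0 -> b
  T1 -> a

Fill CYK table bottom-up (cells [i..j] with 1 ≤ i ≤ j ≤ 2 only):
  cell(1,1) b: {S,T0}  orig:{S}
  cell(2,2) a: {B,T1}  orig:{B}
  cell(1,2) ba: {A,S}

Original NTs in T[1,2] deriving "ba": ["A", "S"]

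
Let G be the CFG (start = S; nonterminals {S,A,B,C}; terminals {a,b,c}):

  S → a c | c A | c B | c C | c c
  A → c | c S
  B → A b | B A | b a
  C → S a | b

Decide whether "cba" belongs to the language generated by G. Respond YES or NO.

Convert to CNF:
  S -> T0 A | T0 B | T0 C | T0 T0 | T2 T0
  A -> T0 S | c
  B -> A T1 | B A | T1 T2
  C -> S T2 | b
  T0 -> c
  T1 -> b
  T2 -> a

CYK table (by increasing span):
  [0..0]={A,T0}  "c"  orig:{A}
  [1..1]={C,T1}  "b"  orig:{C}
  [2..2]={T2}  "a"  orig:{}
  [0..1]={B,S}  "cb"
  [1..2]={B}  "ba"
  [0..2]={C,S}  "cba"

S ∈ T[0,2] ⇒ YES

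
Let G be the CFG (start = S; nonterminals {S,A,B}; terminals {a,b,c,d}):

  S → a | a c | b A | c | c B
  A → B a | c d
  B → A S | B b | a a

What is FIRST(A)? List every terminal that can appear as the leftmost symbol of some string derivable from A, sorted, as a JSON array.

FIRST iteration:
pass 1:
  A via A→c d: +{c}
  B via B→A S: +{c}
  B via B→a a: +{a}
  S via S→a: +{a}
  S via S→b A: +{b}
  S via S→c: +{c}
  FIRST(S)={a,b,c}  FIRST(A)={c}  FIRST(B)={a,c}
pass 2:
  A via A→B a: +{a}
  FIRST(S)={a,b,c}  FIRST(A)={a,c}  FIRST(B)={a,c}
pass 3: — fixpoint
  FIRST(S)={a,b,c}  FIRST(A)={a,c}  FIRST(B)={a,c}

FIRST(A) = ["a", "c"]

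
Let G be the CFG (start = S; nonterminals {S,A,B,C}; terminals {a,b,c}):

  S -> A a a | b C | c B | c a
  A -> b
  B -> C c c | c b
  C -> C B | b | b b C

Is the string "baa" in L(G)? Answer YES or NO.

Convert to CNF:
  S -> A X5 | T0 B | T0 T2 | T1 C
  A -> b
  B -> C X3 | T0 T1
  C -> C B | T1 X4 | b
  T0 -> c
  T1 -> b
  T2 -> a
  X3 -> T0 T0
  X4 -> T1 C
  X5 -> T2 T2

CYK fill:
  T[0,0] 'b' = {A,C,T1}  orig:{A,C}
  T[1,1] 'a' = {T2}  orig:{}
  T[2,2] 'a' = {T2}  orig:{}
  T[0,1] 'ba' = ∅
  T[1,2] 'aa' = {X5}  orig:{}
  T[0,2] 'baa' = {S}

S ∈ T[0,2] ⇒ YES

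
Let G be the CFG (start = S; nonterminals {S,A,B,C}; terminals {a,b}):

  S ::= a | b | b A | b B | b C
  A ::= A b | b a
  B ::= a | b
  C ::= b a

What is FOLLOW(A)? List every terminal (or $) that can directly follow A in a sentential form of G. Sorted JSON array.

FIRST iteration:
round 1:
  A via A→b a: +{b}
  B via B→a: +{a}
  B via B→b: +{b}
  C via C→b a: +{b}
  S via S→a: +{a}
  S via S→b: +{b}
  FIRST(S)={a,b}  FIRST(A)={b}  FIRST(B)={a,b}  FIRST(C)={b}
round 2: done
  FIRST(S)={a,b}  FIRST(A)={b}  FIRST(B)={a,b}  FIRST(C)={b}

Compute FOLLOW by fixpoint:
initialize: $ ∈ FOLLOW(S)
iter 1:
  A→A b: FOLLOW(A) ⊇ FIRST(b) = {b}; new: +{b}
  S→b A: FOLLOW(A) ⊇ FOLLOW(S) ⊇ {$}; new: +{$}
  S→b B: FOLLOW(B) ⊇ FOLLOW(S) ⊇ {$}; new: +{$}
  S→b C: FOLLOW(C) ⊇ FOLLOW(S) ⊇ {$}; new: +{$}
  FOLLOW[S]={$}  FOLLOW[A]={$,b}  FOLLOW[B]={$}  FOLLOW[C]={$}
iter 2: done
  FOLLOW[S]={$}  FOLLOW[A]={$,b}  FOLLOW[B]={$}  FOLLOW[C]={$}

FOLLOW(A) = ["$", "b"]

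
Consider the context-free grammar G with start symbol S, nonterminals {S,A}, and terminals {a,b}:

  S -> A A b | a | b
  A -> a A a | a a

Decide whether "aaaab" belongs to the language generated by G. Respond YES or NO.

Convert to CNF:
  S -> A X3 | a | b
  A -> T0 T0 | T0 X2
  T0 -> a
  T1 -> b
  X2 -> A T0
  X3 -> A T1

CYK fill:
  cell(0,0) a: {S,T0}  orig:{S}
  cell(1,1) a: {S,T0}  orig:{S}
  cell(2,2) a: {S,T0}  orig:{S}
  cell(3,3) a: {S,T0}  orig:{S}
  cell(4,4) b: {S,T1}  orig:{S}
  cell(0,1) aa: {A}
  cell(1,2) aa: {A}
  cell(2,3) aa: {A}
  cell(3,4) ab: ∅
  cell(0,2) aaa: {X2}  orig:{}
  cell(1,3) aaa: {X2}  orig:{}
  cell(2,4) aab: {X3}  orig:{}
  cell(0,3) aaaa: {A}
  cell(1,4) aaab: ∅
  cell(0,4) aaaab: {S,X3}  orig:{S}

S ∈ T[0,4] ⇒ YES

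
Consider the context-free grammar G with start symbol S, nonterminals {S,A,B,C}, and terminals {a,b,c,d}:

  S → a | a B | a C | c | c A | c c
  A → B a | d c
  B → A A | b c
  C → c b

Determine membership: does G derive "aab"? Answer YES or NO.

Convert to CNF:
  S -> T0 B | T0 C | T2 A | T2 T2 | a | c
  A -> B T0 | T1 T2
  B -> A A | T3 T2
  C -> T2 T3
  T0 -> a
  T1 -> d
  T2 -> c
  T3 -> b

CYK table (by increasing span):
  cell(0,0) a: {S,T0}  orig:{S}
  cell(1,1) a: {S,T0}  orig:{S}
  cell(2,2) b: {T3}  orig:{}
  cell(0,1) aa: ∅
  cell(1,2) ab: ∅
  cell(0,2) aab: ∅

S ∉ T[0,2] ⇒ NO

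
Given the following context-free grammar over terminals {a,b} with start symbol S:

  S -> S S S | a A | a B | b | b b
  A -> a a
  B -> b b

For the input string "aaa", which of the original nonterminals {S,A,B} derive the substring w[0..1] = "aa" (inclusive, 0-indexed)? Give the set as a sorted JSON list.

Convert to CNF:
  S -> S X2 | T0 A | T0 B | T1 T1 | b
  A -> T0 T0
  B -> T1 T1
  T0 -> a
  T1 -> b
  X2 -> S S

Fill CYK table bottom-up, restricted to cells inside w[0..1]:
  cell(0,0) a: {T0}  orig:{}
  cell(1,1) a: {T0}  orig:{}
  cell(0,1) aa: {A}

Original NTs in T[0,1] deriving "aa": ["A"]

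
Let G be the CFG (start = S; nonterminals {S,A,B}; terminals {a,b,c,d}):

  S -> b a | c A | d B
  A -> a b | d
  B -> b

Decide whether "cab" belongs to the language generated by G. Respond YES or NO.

CNF form of G:
  S -> T1 T0 | T2 A | T3 B
  A -> T0 T1 | d
  B -> b
  T0 -> a
  T1 -> b
  T2 -> c
  T3 -> d

CYK fill:
  T[0,0] 'c' = {T2}  orig:{}
  T[1,1] 'a' = {T0}  orig:{}
  T[2,2] 'b' = {B,T1}  orig:{B}
  T[0,1] 'ca' = ∅
  T[1,2] 'ab' = {A}
  T[0,2] 'cab' = {S}

S ∈ T[0,2] ⇒ YES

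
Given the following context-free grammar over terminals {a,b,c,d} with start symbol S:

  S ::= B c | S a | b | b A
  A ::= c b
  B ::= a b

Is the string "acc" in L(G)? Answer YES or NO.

Convert to CNF:
  S -> B T0 | S T2 | T1 A | b
  A -> T0 T1
  B -> T2 T1
  T0 -> c
  T1 -> b
  T2 -> a

CYK fill:
  T[0,0] 'a' = {T2}  orig:{}
  T[1,1] 'c' = {T0}  orig:{}
  T[2,2] 'c' = {T0}  orig:{}
  T[0,1] 'ac' = ∅
  T[1,2] 'cc' = ∅
  T[0,2] 'acc' = ∅

S ∉ T[0,2] ⇒ NO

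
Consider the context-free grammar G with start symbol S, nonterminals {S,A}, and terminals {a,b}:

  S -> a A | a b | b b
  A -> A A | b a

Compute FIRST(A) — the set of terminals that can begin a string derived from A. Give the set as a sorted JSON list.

FIRST sets, iterate to fixpoint:
[1]
  A via A→b a: +{b}
  S via S→a A: +{a}
  S via S→b b: +{b}
  FIRST[S]={a,b}  FIRST[A]={b}
[2] — fixpoint
  FIRST[S]={a,b}  FIRST[A]={b}

FIRST(A) = ["b"]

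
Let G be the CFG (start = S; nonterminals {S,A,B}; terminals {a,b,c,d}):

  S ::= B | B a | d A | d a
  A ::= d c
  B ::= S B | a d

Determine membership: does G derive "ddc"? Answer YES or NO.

Convert to CNF:
  S -> B T2 | S B | T0 A | T0 T2 | T2 T0
  A -> T0 T1
  B -> S B | T2 T0
  T0 -> d
  T1 -> c
  T2 -> a

Fill CYK table bottom-up:
  [0..0]={T0}  "d"  orig:{}
  [1..1]={T0}  "d"  orig:{}
  [2..2]={T1}  "c"  orig:{}
  [0..1]=∅  "dd"
  [1..2]={A}  "dc"
  [0..2]={S}  "ddc"

S ∈ T[0,2] ⇒ YES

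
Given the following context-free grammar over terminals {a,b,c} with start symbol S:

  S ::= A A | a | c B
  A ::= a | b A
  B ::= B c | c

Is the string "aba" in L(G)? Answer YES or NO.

CNF form of G:
  S -> A A | T1 B | a
  A -> T0 A | a
  B -> B T1 | c
  T0 -> b
  T1 -> c

CYK fill:
  cell(0,0) a: {A,S}
  cell(1,1) b: {T0}  orig:{}
  cell(2,2) a: {A,S}
  cell(0,1) ab: ∅
  cell(1,2) ba: {A}
  cell(0,2) aba: {S}

S ∈ T[0,2] ⇒ YES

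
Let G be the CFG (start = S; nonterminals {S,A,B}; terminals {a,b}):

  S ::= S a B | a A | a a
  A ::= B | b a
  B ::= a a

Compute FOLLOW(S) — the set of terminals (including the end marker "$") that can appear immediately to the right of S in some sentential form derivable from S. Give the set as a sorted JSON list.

FIRST iteration:
round 1:
  A via A→b a: +{b}
  B via B→a a: +{a}
  S via S→a A: +{a}
  FIRST[S]={a}  FIRST[A]={b}  FIRST[B]={a}
round 2:
  A via A→B: +{a}
  FIRST[S]={a}  FIRST[A]={a,b}  FIRST[B]={a}
round 3: — fixpoint
  FIRST[S]={a}  FIRST[A]={a,b}  FIRST[B]={a}

FOLLOW sets:
FOLLOW(S) := {$}
[1]
  S→S a B: FOLLOW(S) ⊇ FIRST(a) = {a}; new: +{a}
  S→S a B: FOLLOW(B) ⊇ FOLLOW(S) ⊇ {$,a}; new: +{$,a}
  S→a A: FOLLOW(A) ⊇ FOLLOW(S) ⊇ {$,a}; new: +{$,a}
  S: {$,a}  A: {$,a}  B: {$,a}
[2] (stable)
  S: {$,a}  A: {$,a}  B: {$,a}

FOLLOW(S) = ["$", "a"]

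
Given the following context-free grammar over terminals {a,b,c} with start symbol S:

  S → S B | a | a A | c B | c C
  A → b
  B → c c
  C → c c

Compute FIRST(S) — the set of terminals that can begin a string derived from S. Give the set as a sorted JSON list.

Compute FIRST by fixpoint:
[1]
  A via A→b: +{b}
  B via B→c c: +{c}
  C via C→c c: +{c}
  S via S→a: +{a}
  S via S→c B: +{c}
  FIRST[S]={a,c}  FIRST[A]={b}  FIRST[B]={c}  FIRST[C]={c}
[2] (no change)
  FIRST[S]={a,c}  FIRST[A]={b}  FIRST[B]={c}  FIRST[C]={c}

FIRST(S) = ["a", "c"]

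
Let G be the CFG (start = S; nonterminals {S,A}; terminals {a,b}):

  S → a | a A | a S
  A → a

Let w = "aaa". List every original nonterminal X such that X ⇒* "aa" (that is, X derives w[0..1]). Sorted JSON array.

Convert to CNF:
  S -> T0 A | T0 S | a
  A -> a
  T0 -> a

CYK table (by increasing span) — only the sub-triangle for w[0..1]:
  cell(0,0) a: {A,S,T0}  orig:{A,S}
  cell(1,1) a: {A,S,T0}  orig:{A,S}
  cell(0,1) aa: {S}

Original NTs in T[0,1] deriving "aa": ["S"]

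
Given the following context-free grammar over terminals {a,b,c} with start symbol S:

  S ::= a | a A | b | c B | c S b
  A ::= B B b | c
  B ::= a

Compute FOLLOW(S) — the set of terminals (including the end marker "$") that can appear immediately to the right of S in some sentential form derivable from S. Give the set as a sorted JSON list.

FIRST iteration:
iter 1:
  A via A→c: +{c}
  B via B→a: +{a}
  S via S→a: +{a}
  S via S→b: +{b}
  S via S→c B: +{c}
  FIRST(S)={a,b,c}  FIRST(A)={c}  FIRST(B)={a}
iter 2:
  A via A→B B b: +{a}
  FIRST(S)={a,b,c}  FIRST(A)={a,c}  FIRST(B)={a}
iter 3: done
  FIRST(S)={a,b,c}  FIRST(A)={a,c}  FIRST(B)={a}

FOLLOW sets:
seed FOLLOW(S) with $
[1]
  A→B B b: FOLLOW(B) ⊇ FIRST(B) = {a}; new: +{a}
  A→B B b: FOLLOW(B) ⊇ FIRST(b) = {b}; new: +{b}
  S→a A: FOLLOW(A) ⊇ FOLLOW(S) ⊇ {$}; new: +{$}
  S→c B: FOLLOW(B) ⊇ FOLLOW(S) ⊇ {$}; new: +{$}
  S→c S b: FOLLOW(S) ⊇ FIRST(b) = {b}; new: +{b}
  FOLLOW(S)={$,b}  FOLLOW(A)={$}  FOLLOW(B)={$,a,b}
[2]
  S→a A: FOLLOW(A) ⊇ FOLLOW(S) ⊇ {$,b}; new: +{b}
  FOLLOW(S)={$,b}  FOLLOW(A)={$,b}  FOLLOW(B)={$,a,b}
[3] (stable)
  FOLLOW(S)={$,b}  FOLLOW(A)={$,b}  FOLLOW(B)={$,a,b}

FOLLOW(S) = ["$", "b"]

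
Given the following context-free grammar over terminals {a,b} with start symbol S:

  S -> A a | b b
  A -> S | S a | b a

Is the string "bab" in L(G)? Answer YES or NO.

CNF form of G:
  S -> A T0 | T1 T1
  A -> A T0 | S T0 | T1 T0 | T1 T1
  T0 -> a
  T1 -> b

CYK table (by increasing span):
  T[0,0] 'b' = {T1}  orig:{}
  T[1,1] 'a' = {T0}  orig:{}
  T[2,2] 'b' = {T1}  orig:{}
  T[0,1] 'ba' = {A}
  T[1,2] 'ab' = ∅
  T[0,2] 'bab' = ∅

S ∉ T[0,2] ⇒ NO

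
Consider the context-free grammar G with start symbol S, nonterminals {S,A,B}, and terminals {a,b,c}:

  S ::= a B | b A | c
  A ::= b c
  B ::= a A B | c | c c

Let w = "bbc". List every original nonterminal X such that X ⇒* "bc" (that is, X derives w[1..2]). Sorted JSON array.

Convert to CNF:
  S -> T0 A | T2 B | c
  A -> T0 T1
  B -> T1 T1 | T2 X3 | c
  T0 -> b
  T1 -> c
  T2 -> a
  X3 -> A B

CYK table (by increasing span) (cells [i..j] with 1 ≤ i ≤ j ≤ 2 only):
  T[1,1] 'b' = {T0}  orig:{}
  T[2,2] 'c' = {B,S,T1}  orig:{B,S}
  T[1,2] 'bc' = {A}

Original NTs in T[1,2] deriving "bc": ["A"]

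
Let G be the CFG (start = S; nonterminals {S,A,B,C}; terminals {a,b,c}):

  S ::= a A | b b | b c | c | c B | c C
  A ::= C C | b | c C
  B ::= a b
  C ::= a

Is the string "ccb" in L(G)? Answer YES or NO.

Convert to CNF:
  S -> T0 B | T0 C | T1 A | T2 T0 | T2 T2 | c
  A -> C C | T0 C | b
  B -> T1 T2
  C -> a
  T0 -> c
  T1 -> a
  T2 -> b

CYK table (by increasing span):
  cell(0,0) c: {S,T0}  orig:{S}
  cell(1,1) c: {S,T0}  orig:{S}
  cell(2,2) b: {A,T2}  orig:{A}
  cell(0,1) cc: ∅
  cell(1,2) cb: ∅
  cell(0,2) ccb: ∅

S ∉ T[0,2] ⇒ NO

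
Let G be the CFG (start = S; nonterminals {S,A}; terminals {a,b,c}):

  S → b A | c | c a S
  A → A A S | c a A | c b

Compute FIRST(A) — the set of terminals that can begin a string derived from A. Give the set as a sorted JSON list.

Compute FIRST by fixpoint:
[1]
  A via A→c a A: +{c}
  S via S→b A: +{b}
  S via S→c: +{c}
  FIRST[S]={b,c}  FIRST[A]={c}
[2] (stable)
  FIRST[S]={b,c}  FIRST[A]={c}

FIRST(A) = ["c"]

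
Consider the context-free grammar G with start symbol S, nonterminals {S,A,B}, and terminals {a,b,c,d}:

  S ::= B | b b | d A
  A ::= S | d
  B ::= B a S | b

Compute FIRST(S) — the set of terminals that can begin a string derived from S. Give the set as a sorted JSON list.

FIRST sets, iterate to fixpoint:
pass 1:
  A via A→d: +{d}
  B via B→b: +{b}
  S via S→B: +{b}
  S via S→d A: +{d}
  FIRST(S)={b,d}  FIRST(A)={d}  FIRST(B)={b}
pass 2:
  A via A→S: +{b}
  FIRST(S)={b,d}  FIRST(A)={b,d}  FIRST(B)={b}
pass 3: (no change)
  FIRST(S)={b,d}  FIRST(A)={b,d}  FIRST(B)={b}

FIRST(S) = ["b", "d"]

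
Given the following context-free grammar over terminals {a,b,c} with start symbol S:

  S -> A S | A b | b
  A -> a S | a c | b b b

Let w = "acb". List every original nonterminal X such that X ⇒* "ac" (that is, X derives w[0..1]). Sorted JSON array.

Convert to CNF:
  S -> A S | A T2 | b
  A -> T0 S | T0 T1 | T2 X3
  T0 -> a
  T1 -> c
  T2 -> b
  X3 -> T2 T2

CYK table (by increasing span) — only the sub-triangle for w[0..1]:
  [0..0]={T0}  "a"  orig:{}
  [1..1]={T1}  "c"  orig:{}
  [0..1]={A}  "ac"

Original NTs in T[0,1] deriving "ac": ["A"]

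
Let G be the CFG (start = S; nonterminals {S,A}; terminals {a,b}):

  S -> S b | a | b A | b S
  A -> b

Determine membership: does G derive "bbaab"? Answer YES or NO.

Convert to CNF:
  S -> S T0 | T0 A | T0 S | a
  A -> b
  T0 -> b

CYK fill:
  cell(0,0) b: {A,T0}  orig:{A}
  cell(1,1) b: {A,T0}  orig:{A}
  cell(2,2) a: {S}
  cell(3,3) a: {S}
  cell(4,4) b: {A,T0}  orig:{A}
  cell(0,1) bb: {S}
  cell(1,2) ba: {S}
  cell(2,3) aa: ∅
  cell(3,4) ab: {S}
  cell(0,2) bba: {S}
  cell(1,3) baa: ∅
  cell(2,4) aab: ∅
  cell(0,3) bbaa: ∅
  cell(1,4) baab: ∅
  cell(0,4) bbaab: ∅

S ∉ T[0,4] ⇒ NO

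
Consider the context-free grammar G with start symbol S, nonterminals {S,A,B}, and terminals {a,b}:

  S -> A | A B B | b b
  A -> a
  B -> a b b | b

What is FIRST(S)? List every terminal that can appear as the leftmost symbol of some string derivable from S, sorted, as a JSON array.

FIRST iteration:
iter 1:
  A via A→a: +{a}
  B via B→a b b: +{a}
  B via B→b: +{b}
  S via S→A: +{a}
  S via S→b b: +{b}
  FIRST[S]={a,b}  FIRST[A]={a}  FIRST[B]={a,b}
iter 2: (stable)
  FIRST[S]={a,b}  FIRST[A]={a}  FIRST[B]={a,b}

FIRST(S) = ["a", "b"]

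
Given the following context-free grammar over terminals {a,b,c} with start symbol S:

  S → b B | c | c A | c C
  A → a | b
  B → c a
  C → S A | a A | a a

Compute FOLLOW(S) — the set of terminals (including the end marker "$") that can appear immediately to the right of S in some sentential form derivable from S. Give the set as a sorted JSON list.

FIRST sets, iterate to fixpoint:
iter 1:
  A via A→a: +{a}
  A via A→b: +{b}
  B via B→c a: +{c}
  C via C→a A: +{a}
  S via S→b B: +{b}
  S via S→c: +{c}
  S: {b,c}  A: {a,b}  B: {c}  C: {a}
iter 2:
  C via C→S A: +{b,c}
  S: {b,c}  A: {a,b}  B: {c}  C: {a,b,c}
iter 3: (no change)
  S: {b,c}  A: {a,b}  B: {c}  C: {a,b,c}

Compute FOLLOW by fixpoint:
seed FOLLOW(S) with $
pass 1:
  C→S A: FOLLOW(S) ⊇ FIRST(A) = {a,b}; new: +{a,b}
  S→b B: FOLLOW(B) ⊇ FOLLOW(S) ⊇ {$,a,b}; new: +{$,a,b}
  S→c A: FOLLOW(A) ⊇ FOLLOW(S) ⊇ {$,a,b}; new: +{$,a,b}
  S→c C: FOLLOW(C) ⊇ FOLLOW(S) ⊇ {$,a,b}; new: +{$,a,b}
  S: {$,a,b}  A: {$,a,b}  B: {$,a,b}  C: {$,a,b}
pass 2: (no change)
  S: {$,a,b}  A: {$,a,b}  B: {$,a,b}  C: {$,a,b}

FOLLOW(S) = ["$", "a", "b"]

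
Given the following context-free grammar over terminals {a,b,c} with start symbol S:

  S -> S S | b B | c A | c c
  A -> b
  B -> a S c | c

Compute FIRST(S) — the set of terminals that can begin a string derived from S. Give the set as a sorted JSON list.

FIRST iteration:
round 1:
  A via A→b: +{b}
  B via B→a S c: +{a}
  B via B→c: +{c}
  S via S→b B: +{b}
  S via S→c A: +{c}
  S: {b,c}  A: {b}  B: {a,c}
round 2: (stable)
  S: {b,c}  A: {b}  B: {a,c}

FIRST(S) = ["b", "c"]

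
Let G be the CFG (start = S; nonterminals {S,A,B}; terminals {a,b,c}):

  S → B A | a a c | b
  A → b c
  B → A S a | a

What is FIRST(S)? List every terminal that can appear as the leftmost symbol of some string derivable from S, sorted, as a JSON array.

FIRST sets, iterate to fixpoint:
iter 1:
  A via A→b c: +{b}
  B via B→A S a: +{b}
  B via B→a: +{a}
  S via S→B A: +{a,b}
  FIRST[S]={a,b}  FIRST[A]={b}  FIRST[B]={a,b}
iter 2: (no change)
  FIRST[S]={a,b}  FIRST[A]={b}  FIRST[B]={a,b}

FIRST(S) = ["a", "b"]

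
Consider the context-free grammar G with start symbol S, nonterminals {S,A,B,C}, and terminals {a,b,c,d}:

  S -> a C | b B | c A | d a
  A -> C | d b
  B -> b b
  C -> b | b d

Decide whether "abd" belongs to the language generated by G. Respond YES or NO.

CNF form of G:
  S -> T0 B | T1 T2 | T2 C | T3 A
  A -> T0 T1 | T1 T0 | b
  B -> T0 T0
  C -> T0 T1 | b
  T0 -> b
  T1 -> d
  T2 -> a
  T3 -> c

CYK fill:
  T[0,0] 'a' = {T2}  orig:{}
  T[1,1] 'b' = {A,C,T0}  orig:{A,C}
  T[2,2] 'd' = {T1}  orig:{}
  T[0,1] 'ab' = {S}
  T[1,2] 'bd' = {A,C}
  T[0,2] 'abd' = {S}

S ∈ T[0,2] ⇒ YES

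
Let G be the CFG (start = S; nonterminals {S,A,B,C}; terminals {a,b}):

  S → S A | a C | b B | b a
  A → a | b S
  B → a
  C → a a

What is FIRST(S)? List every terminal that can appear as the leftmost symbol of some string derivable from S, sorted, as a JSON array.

Compute FIRST by fixpoint:
pass 1:
  A via A→a: +{a}
  A via A→b S: +{b}
  B via B→a: +{a}
  C via C→a a: +{a}
  S via S→a C: +{a}
  S via S→b B: +{b}
  FIRST(S)={a,b}  FIRST(A)={a,b}  FIRST(B)={a}  FIRST(C)={a}
pass 2: (stable)
  FIRST(S)={a,b}  FIRST(A)={a,b}  FIRST(B)={a}  FIRST(C)={a}

FIRST(S) = ["a", "b"]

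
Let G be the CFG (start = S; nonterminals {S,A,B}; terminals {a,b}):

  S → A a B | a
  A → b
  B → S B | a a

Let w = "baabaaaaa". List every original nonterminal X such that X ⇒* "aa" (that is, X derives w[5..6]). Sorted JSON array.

CNF form of G:
  S -> A X1 | a
  A -> b
  B -> S B | T0 T0
  T0 -> a
  X1 -> T0 B

CYK fill (cells [i..j] with 5 ≤ i ≤ j ≤ 6 only):
  cell(5,5) a: {S,T0}  orig:{S}
  cell(6,6) a: {S,T0}  orig:{S}
  cell(5,6) aa: {B}

Original NTs in T[5,6] deriving "aa": ["B"]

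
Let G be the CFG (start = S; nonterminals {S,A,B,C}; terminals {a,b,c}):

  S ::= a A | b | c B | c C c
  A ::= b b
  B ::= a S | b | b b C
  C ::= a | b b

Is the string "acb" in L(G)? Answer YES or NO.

CNF form of G:
  S -> T1 A | T2 B | T2 X4 | b
  A -> T0 T0
  B -> T0 X3 | T1 S | b
  C -> T0 T0 | a
  T0 -> b
  T1 -> a
  T2 -> c
  X3 -> T0 C
  X4 -> C T2

CYK fill:
  cell(0,0) a: {C,T1}  orig:{C}
  cell(1,1) c: {T2}  orig:{}
  cell(2,2) b: {B,S,T0}  orig:{B,S}
  cell(0,1) ac: {X4}  orig:{}
  cell(1,2) cb: {S}
  cell(0,2) acb: {B}

S ∉ T[0,2] ⇒ NO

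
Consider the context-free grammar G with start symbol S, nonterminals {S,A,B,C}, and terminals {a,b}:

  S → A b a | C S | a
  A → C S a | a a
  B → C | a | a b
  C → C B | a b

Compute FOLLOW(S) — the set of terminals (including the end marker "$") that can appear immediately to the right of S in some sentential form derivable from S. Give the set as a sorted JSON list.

FIRST iteration:
iter 1:
  A via A→a a: +{a}
  B via B→a: +{a}
  C via C→a b: +{a}
  S via S→A b a: +{a}
  FIRST(S)={a}  FIRST(A)={a}  FIRST(B)={a}  FIRST(C)={a}
iter 2: (no change)
  FIRST(S)={a}  FIRST(A)={a}  FIRST(B)={a}  FIRST(C)={a}

FOLLOW sets:
FOLLOW(S) := {$}
iter 1:
  A→C S a: FOLLOW(C) ⊇ FIRST(S) = {a}; new: +{a}
  A→C S a: FOLLOW(S) ⊇ FIRST(a) = {a}; new: +{a}
  C→C B: FOLLOW(B) ⊇ FOLLOW(C) ⊇ {a}; new: +{a}
  S→A b a: FOLLOW(A) ⊇ FIRST(b) = {b}; new: +{b}
  S: {$,a}  A: {b}  B: {a}  C: {a}
iter 2: (no change)
  S: {$,a}  A: {b}  B: {a}  C: {a}

FOLLOW(S) = ["$", "a"]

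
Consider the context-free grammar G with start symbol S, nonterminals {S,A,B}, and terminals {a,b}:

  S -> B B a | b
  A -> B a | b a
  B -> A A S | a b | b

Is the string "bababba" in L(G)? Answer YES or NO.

Convert to CNF:
  S -> B X3 | b
  A -> B T0 | T1 T0
  B -> A X2 | T0 T1 | b
  T0 -> a
  T1 -> b
  X2 -> A S
  X3 -> B T0

Fill CYK table bottom-up:
  [0..0]={B,S,T1}  "b"  orig:{B,S}
  [1..1]={T0}  "a"  orig:{}
  [2..2]={B,S,T1}  "b"  orig:{B,S}
  [3..3]={T0}  "a"  orig:{}
  [4..4]={B,S,T1}  "b"  orig:{B,S}
  [5..5]={B,S,T1}  "b"  orig:{B,S}
  [6..6]={T0}  "a"  orig:{}
  [0..1]={A,X3}  "ba"  orig:{A}
  [1..2]={B}  "ab"
  [2..3]={A,X3}  "ba"  orig:{A}
  [3..4]={B}  "ab"
  [4..5]=∅  "bb"
  [5..6]={A,X3}  "ba"  orig:{A}
  [0..2]={X2}  "bab"  orig:{}
  [1..3]={A,X3}  "aba"  orig:{A}
  [2..4]={X2}  "bab"  orig:{}
  [3..5]=∅  "abb"
  [4..6]={S}  "bba"
  [0..3]={S}  "baba"
  [1..4]={X2}  "abab"  orig:{}
  [2..5]=∅  "babb"
  [3..6]={S}  "abba"
  [0..4]={B}  "babab"
  [1..5]=∅  "ababb"
  [2..6]={X2}  "babba"  orig:{}
  [0..5]=∅  "bababb"
  [1..6]={X2}  "ababba"  orig:{}
  [0..6]={B,S}  "bababba"

S ∈ T[0,6] ⇒ YES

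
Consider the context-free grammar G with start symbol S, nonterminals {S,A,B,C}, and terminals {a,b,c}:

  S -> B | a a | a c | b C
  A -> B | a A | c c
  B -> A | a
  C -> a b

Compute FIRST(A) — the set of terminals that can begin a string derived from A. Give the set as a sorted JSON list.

FIRST iteration:
round 1:
  A via A→a A: +{a}
  A via A→c c: +{c}
  B via B→A: +{a,c}
  C via C→a b: +{a}
  S via S→B: +{a,c}
  S via S→b C: +{b}
  FIRST[S]={a,b,c}  FIRST[A]={a,c}  FIRST[B]={a,c}  FIRST[C]={a}
round 2: (no change)
  FIRST[S]={a,b,c}  FIRST[A]={a,c}  FIRST[B]={a,c}  FIRST[C]={a}

FIRST(A) = ["a", "c"]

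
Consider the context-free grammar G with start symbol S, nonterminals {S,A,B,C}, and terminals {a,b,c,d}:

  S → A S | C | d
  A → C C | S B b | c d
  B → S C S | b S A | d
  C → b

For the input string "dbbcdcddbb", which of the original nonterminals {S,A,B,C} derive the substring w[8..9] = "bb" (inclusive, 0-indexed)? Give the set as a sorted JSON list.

Convert to CNF:
  S -> A S | b | d
  A -> C C | S X3 | T1 T2
  B -> S X4 | T0 X5 | d
  C -> b
  T0 -> b
  T1 -> c
  T2 -> d
  X3 -> B T0
  X4 -> C S
  X5 -> S A

Fill CYK table bottom-up — only the sub-triangle for w[8..9]:
  cell(8,8) b: {C,S,T0}  orig:{C,S}
  cell(9,9) b: {C,S,T0}  orig:{C,S}
  cell(8,9) bb: {A,X4}  orig:{A}

Original NTs in T[8,9] deriving "bb": ["A"]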